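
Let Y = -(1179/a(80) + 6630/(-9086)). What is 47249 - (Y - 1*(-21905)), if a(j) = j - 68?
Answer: 462323307/18172 ≈ 25442.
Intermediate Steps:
a(j) = -68 + j
Y = -1772139/18172 (Y = -(1179/(-68 + 80) + 6630/(-9086)) = -(1179/12 + 6630*(-1/9086)) = -(1179*(1/12) - 3315/4543) = -(393/4 - 3315/4543) = -1*1772139/18172 = -1772139/18172 ≈ -97.520)
47249 - (Y - 1*(-21905)) = 47249 - (-1772139/18172 - 1*(-21905)) = 47249 - (-1772139/18172 + 21905) = 47249 - 1*396285521/18172 = 47249 - 396285521/18172 = 462323307/18172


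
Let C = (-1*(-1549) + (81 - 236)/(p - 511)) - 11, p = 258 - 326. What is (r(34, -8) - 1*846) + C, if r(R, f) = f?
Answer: 396191/579 ≈ 684.27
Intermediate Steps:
p = -68
C = 890657/579 (C = (-1*(-1549) + (81 - 236)/(-68 - 511)) - 11 = (1549 - 155/(-579)) - 11 = (1549 - 155*(-1/579)) - 11 = (1549 + 155/579) - 11 = 897026/579 - 11 = 890657/579 ≈ 1538.3)
(r(34, -8) - 1*846) + C = (-8 - 1*846) + 890657/579 = (-8 - 846) + 890657/579 = -854 + 890657/579 = 396191/579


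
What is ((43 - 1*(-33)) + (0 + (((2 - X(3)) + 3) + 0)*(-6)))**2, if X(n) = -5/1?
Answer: 256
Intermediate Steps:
X(n) = -5 (X(n) = -5*1 = -5)
((43 - 1*(-33)) + (0 + (((2 - X(3)) + 3) + 0)*(-6)))**2 = ((43 - 1*(-33)) + (0 + (((2 - 1*(-5)) + 3) + 0)*(-6)))**2 = ((43 + 33) + (0 + (((2 + 5) + 3) + 0)*(-6)))**2 = (76 + (0 + ((7 + 3) + 0)*(-6)))**2 = (76 + (0 + (10 + 0)*(-6)))**2 = (76 + (0 + 10*(-6)))**2 = (76 + (0 - 60))**2 = (76 - 60)**2 = 16**2 = 256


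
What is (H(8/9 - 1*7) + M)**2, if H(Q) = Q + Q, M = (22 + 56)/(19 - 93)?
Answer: 19545241/110889 ≈ 176.26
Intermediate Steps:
M = -39/37 (M = 78/(-74) = 78*(-1/74) = -39/37 ≈ -1.0541)
H(Q) = 2*Q
(H(8/9 - 1*7) + M)**2 = (2*(8/9 - 1*7) - 39/37)**2 = (2*(8*(1/9) - 7) - 39/37)**2 = (2*(8/9 - 7) - 39/37)**2 = (2*(-55/9) - 39/37)**2 = (-110/9 - 39/37)**2 = (-4421/333)**2 = 19545241/110889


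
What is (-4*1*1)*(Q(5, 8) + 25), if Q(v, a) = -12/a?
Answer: -94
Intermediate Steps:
(-4*1*1)*(Q(5, 8) + 25) = (-4*1*1)*(-12/8 + 25) = (-4*1)*(-12*⅛ + 25) = -4*(-3/2 + 25) = -4*47/2 = -94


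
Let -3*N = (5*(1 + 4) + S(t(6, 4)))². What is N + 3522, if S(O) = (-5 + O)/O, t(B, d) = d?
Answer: 53085/16 ≈ 3317.8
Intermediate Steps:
S(O) = (-5 + O)/O
N = -3267/16 (N = -(5*(1 + 4) + (-5 + 4)/4)²/3 = -(5*5 + (¼)*(-1))²/3 = -(25 - ¼)²/3 = -(99/4)²/3 = -⅓*9801/16 = -3267/16 ≈ -204.19)
N + 3522 = -3267/16 + 3522 = 53085/16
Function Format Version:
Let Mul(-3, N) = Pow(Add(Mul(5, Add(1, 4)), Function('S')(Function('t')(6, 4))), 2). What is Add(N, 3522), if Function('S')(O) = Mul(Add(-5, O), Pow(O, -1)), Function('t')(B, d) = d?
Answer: Rational(53085, 16) ≈ 3317.8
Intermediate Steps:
Function('S')(O) = Mul(Pow(O, -1), Add(-5, O))
N = Rational(-3267, 16) (N = Mul(Rational(-1, 3), Pow(Add(Mul(5, Add(1, 4)), Mul(Pow(4, -1), Add(-5, 4))), 2)) = Mul(Rational(-1, 3), Pow(Add(Mul(5, 5), Mul(Rational(1, 4), -1)), 2)) = Mul(Rational(-1, 3), Pow(Add(25, Rational(-1, 4)), 2)) = Mul(Rational(-1, 3), Pow(Rational(99, 4), 2)) = Mul(Rational(-1, 3), Rational(9801, 16)) = Rational(-3267, 16) ≈ -204.19)
Add(N, 3522) = Add(Rational(-3267, 16), 3522) = Rational(53085, 16)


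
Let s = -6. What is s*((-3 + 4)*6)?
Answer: -36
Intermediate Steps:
s*((-3 + 4)*6) = -6*(-3 + 4)*6 = -6*6 = -36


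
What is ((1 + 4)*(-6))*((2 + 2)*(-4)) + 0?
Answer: 480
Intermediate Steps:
((1 + 4)*(-6))*((2 + 2)*(-4)) + 0 = (5*(-6))*(4*(-4)) + 0 = -30*(-16) + 0 = 480 + 0 = 480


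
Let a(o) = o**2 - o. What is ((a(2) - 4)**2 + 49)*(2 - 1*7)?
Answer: -265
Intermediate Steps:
((a(2) - 4)**2 + 49)*(2 - 1*7) = ((2*(-1 + 2) - 4)**2 + 49)*(2 - 1*7) = ((2*1 - 4)**2 + 49)*(2 - 7) = ((2 - 4)**2 + 49)*(-5) = ((-2)**2 + 49)*(-5) = (4 + 49)*(-5) = 53*(-5) = -265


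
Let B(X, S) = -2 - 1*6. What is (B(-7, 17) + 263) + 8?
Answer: 263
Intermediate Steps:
B(X, S) = -8 (B(X, S) = -2 - 6 = -8)
(B(-7, 17) + 263) + 8 = (-8 + 263) + 8 = 255 + 8 = 263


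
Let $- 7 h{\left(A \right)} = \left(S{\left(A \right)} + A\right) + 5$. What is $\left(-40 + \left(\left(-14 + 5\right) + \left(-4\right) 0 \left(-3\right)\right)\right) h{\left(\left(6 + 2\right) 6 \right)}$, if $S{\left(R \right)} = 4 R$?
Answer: $1715$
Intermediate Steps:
$h{\left(A \right)} = - \frac{5}{7} - \frac{5 A}{7}$ ($h{\left(A \right)} = - \frac{\left(4 A + A\right) + 5}{7} = - \frac{5 A + 5}{7} = - \frac{5 + 5 A}{7} = - \frac{5}{7} - \frac{5 A}{7}$)
$\left(-40 + \left(\left(-14 + 5\right) + \left(-4\right) 0 \left(-3\right)\right)\right) h{\left(\left(6 + 2\right) 6 \right)} = \left(-40 + \left(\left(-14 + 5\right) + \left(-4\right) 0 \left(-3\right)\right)\right) \left(- \frac{5}{7} - \frac{5 \left(6 + 2\right) 6}{7}\right) = \left(-40 + \left(-9 + 0 \left(-3\right)\right)\right) \left(- \frac{5}{7} - \frac{5 \cdot 8 \cdot 6}{7}\right) = \left(-40 + \left(-9 + 0\right)\right) \left(- \frac{5}{7} - \frac{240}{7}\right) = \left(-40 - 9\right) \left(- \frac{5}{7} - \frac{240}{7}\right) = \left(-49\right) \left(-35\right) = 1715$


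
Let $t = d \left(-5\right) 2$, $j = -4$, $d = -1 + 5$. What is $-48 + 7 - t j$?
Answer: $-1168$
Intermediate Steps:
$d = 4$
$t = -40$ ($t = 4 \left(-5\right) 2 = \left(-20\right) 2 = -40$)
$-48 + 7 - t j = -48 + 7 \left(-1\right) \left(-40\right) \left(-4\right) = -48 + 7 \cdot 40 \left(-4\right) = -48 + 7 \left(-160\right) = -48 - 1120 = -1168$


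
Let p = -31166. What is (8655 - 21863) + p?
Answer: -44374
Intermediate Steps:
(8655 - 21863) + p = (8655 - 21863) - 31166 = -13208 - 31166 = -44374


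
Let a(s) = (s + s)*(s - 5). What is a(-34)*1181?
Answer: 3132012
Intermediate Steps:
a(s) = 2*s*(-5 + s) (a(s) = (2*s)*(-5 + s) = 2*s*(-5 + s))
a(-34)*1181 = (2*(-34)*(-5 - 34))*1181 = (2*(-34)*(-39))*1181 = 2652*1181 = 3132012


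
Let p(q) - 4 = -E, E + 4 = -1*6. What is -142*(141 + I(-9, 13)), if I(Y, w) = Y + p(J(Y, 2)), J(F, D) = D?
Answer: -20732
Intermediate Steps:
E = -10 (E = -4 - 1*6 = -4 - 6 = -10)
p(q) = 14 (p(q) = 4 - 1*(-10) = 4 + 10 = 14)
I(Y, w) = 14 + Y (I(Y, w) = Y + 14 = 14 + Y)
-142*(141 + I(-9, 13)) = -142*(141 + (14 - 9)) = -142*(141 + 5) = -142*146 = -20732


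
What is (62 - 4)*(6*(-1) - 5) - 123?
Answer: -761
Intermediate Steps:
(62 - 4)*(6*(-1) - 5) - 123 = 58*(-6 - 5) - 123 = 58*(-11) - 123 = -638 - 123 = -761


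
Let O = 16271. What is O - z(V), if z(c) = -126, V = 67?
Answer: 16397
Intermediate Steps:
O - z(V) = 16271 - 1*(-126) = 16271 + 126 = 16397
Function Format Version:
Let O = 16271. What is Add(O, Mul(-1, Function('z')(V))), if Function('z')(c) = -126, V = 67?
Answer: 16397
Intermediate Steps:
Add(O, Mul(-1, Function('z')(V))) = Add(16271, Mul(-1, -126)) = Add(16271, 126) = 16397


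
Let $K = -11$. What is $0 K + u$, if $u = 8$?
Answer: $8$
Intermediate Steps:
$0 K + u = 0 \left(-11\right) + 8 = 0 + 8 = 8$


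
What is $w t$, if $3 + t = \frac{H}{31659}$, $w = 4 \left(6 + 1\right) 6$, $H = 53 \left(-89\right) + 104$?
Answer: $- \frac{5577040}{10553} \approx -528.48$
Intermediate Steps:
$H = -4613$ ($H = -4717 + 104 = -4613$)
$w = 168$ ($w = 4 \cdot 7 \cdot 6 = 28 \cdot 6 = 168$)
$t = - \frac{99590}{31659}$ ($t = -3 - \frac{4613}{31659} = - \frac{99590}{31659} \approx -3.1457$)
$w t = 168 \left(- \frac{99590}{31659}\right) = - \frac{5577040}{10553}$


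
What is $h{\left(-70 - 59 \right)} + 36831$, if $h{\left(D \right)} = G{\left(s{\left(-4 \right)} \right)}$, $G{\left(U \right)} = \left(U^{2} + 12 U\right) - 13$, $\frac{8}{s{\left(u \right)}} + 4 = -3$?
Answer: $\frac{1803474}{49} \approx 36806.0$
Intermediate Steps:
$s{\left(u \right)} = - \frac{8}{7}$ ($s{\left(u \right)} = \frac{8}{-4 - 3} = \frac{8}{-7} = 8 \left(- \frac{1}{7}\right) = - \frac{8}{7}$)
$G{\left(U \right)} = -13 + U^{2} + 12 U$
$h{\left(D \right)} = - \frac{1245}{49}$ ($h{\left(D \right)} = -13 + \left(- \frac{8}{7}\right)^{2} + 12 \left(- \frac{8}{7}\right) = -13 + \frac{64}{49} - \frac{96}{7} = - \frac{1245}{49}$)
$h{\left(-70 - 59 \right)} + 36831 = - \frac{1245}{49} + 36831 = \frac{1803474}{49}$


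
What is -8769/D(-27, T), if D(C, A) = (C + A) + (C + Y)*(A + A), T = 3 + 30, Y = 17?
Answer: 2923/218 ≈ 13.408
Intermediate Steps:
T = 33
D(C, A) = A + C + 2*A*(17 + C) (D(C, A) = (C + A) + (C + 17)*(A + A) = (A + C) + (17 + C)*(2*A) = (A + C) + 2*A*(17 + C) = A + C + 2*A*(17 + C))
-8769/D(-27, T) = -8769/(-27 + 35*33 + 2*33*(-27)) = -8769/(-27 + 1155 - 1782) = -8769/(-654) = -8769*(-1/654) = 2923/218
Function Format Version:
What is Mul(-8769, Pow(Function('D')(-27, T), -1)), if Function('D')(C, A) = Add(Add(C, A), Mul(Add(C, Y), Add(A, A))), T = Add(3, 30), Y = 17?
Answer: Rational(2923, 218) ≈ 13.408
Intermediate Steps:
T = 33
Function('D')(C, A) = Add(A, C, Mul(2, A, Add(17, C))) (Function('D')(C, A) = Add(Add(C, A), Mul(Add(C, 17), Add(A, A))) = Add(Add(A, C), Mul(Add(17, C), Mul(2, A))) = Add(Add(A, C), Mul(2, A, Add(17, C))) = Add(A, C, Mul(2, A, Add(17, C))))
Mul(-8769, Pow(Function('D')(-27, T), -1)) = Mul(-8769, Pow(Add(-27, Mul(35, 33), Mul(2, 33, -27)), -1)) = Mul(-8769, Pow(Add(-27, 1155, -1782), -1)) = Mul(-8769, Pow(-654, -1)) = Mul(-8769, Rational(-1, 654)) = Rational(2923, 218)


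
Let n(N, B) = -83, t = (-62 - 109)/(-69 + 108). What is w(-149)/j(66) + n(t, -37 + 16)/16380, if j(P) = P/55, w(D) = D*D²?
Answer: -45153503933/16380 ≈ -2.7566e+6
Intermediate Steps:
t = -57/13 (t = -171/39 = -171*1/39 = -57/13 ≈ -4.3846)
w(D) = D³
j(P) = P/55 (j(P) = P*(1/55) = P/55)
w(-149)/j(66) + n(t, -37 + 16)/16380 = (-149)³/(((1/55)*66)) - 83/16380 = -3307949/6/5 - 83*1/16380 = -3307949*⅚ - 83/16380 = -16539745/6 - 83/16380 = -45153503933/16380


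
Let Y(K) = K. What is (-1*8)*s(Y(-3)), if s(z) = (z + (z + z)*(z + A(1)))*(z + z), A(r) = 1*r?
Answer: 432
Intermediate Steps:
A(r) = r
s(z) = 2*z*(z + 2*z*(1 + z)) (s(z) = (z + (z + z)*(z + 1))*(z + z) = (z + (2*z)*(1 + z))*(2*z) = (z + 2*z*(1 + z))*(2*z) = 2*z*(z + 2*z*(1 + z)))
(-1*8)*s(Y(-3)) = (-1*8)*((-3)²*(6 + 4*(-3))) = -72*(6 - 12) = -72*(-6) = -8*(-54) = 432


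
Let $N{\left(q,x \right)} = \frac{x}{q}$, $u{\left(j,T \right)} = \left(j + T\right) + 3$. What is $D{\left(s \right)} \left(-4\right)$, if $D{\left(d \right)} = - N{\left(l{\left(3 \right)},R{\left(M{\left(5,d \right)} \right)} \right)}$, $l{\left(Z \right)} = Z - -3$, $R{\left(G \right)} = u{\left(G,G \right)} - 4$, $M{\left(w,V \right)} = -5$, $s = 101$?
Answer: $- \frac{22}{3} \approx -7.3333$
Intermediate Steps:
$u{\left(j,T \right)} = 3 + T + j$ ($u{\left(j,T \right)} = \left(T + j\right) + 3 = 3 + T + j$)
$R{\left(G \right)} = -1 + 2 G$ ($R{\left(G \right)} = \left(3 + G + G\right) - 4 = \left(3 + 2 G\right) - 4 = -1 + 2 G$)
$l{\left(Z \right)} = 3 + Z$ ($l{\left(Z \right)} = Z + 3 = 3 + Z$)
$D{\left(d \right)} = \frac{11}{6}$ ($D{\left(d \right)} = - \frac{-1 + 2 \left(-5\right)}{3 + 3} = - \frac{-1 - 10}{6} = - \frac{-11}{6} = \left(-1\right) \left(- \frac{11}{6}\right) = \frac{11}{6}$)
$D{\left(s \right)} \left(-4\right) = \frac{11}{6} \left(-4\right) = - \frac{22}{3}$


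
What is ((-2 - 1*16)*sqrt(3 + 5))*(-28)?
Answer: 1008*sqrt(2) ≈ 1425.5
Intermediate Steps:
((-2 - 1*16)*sqrt(3 + 5))*(-28) = ((-2 - 16)*sqrt(8))*(-28) = -36*sqrt(2)*(-28) = 1008*sqrt(2)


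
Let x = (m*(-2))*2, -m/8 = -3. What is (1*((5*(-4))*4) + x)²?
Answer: 30976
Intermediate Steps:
m = 24 (m = -8*(-3) = 24)
x = -96 (x = (24*(-2))*2 = -48*2 = -96)
(1*((5*(-4))*4) + x)² = (1*((5*(-4))*4) - 96)² = (1*(-20*4) - 96)² = (1*(-80) - 96)² = (-80 - 96)² = (-176)² = 30976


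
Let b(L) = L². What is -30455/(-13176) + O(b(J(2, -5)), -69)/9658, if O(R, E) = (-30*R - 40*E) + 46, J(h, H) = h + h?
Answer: 162390883/63626904 ≈ 2.5522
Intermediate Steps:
J(h, H) = 2*h
O(R, E) = 46 - 40*E - 30*R (O(R, E) = (-40*E - 30*R) + 46 = 46 - 40*E - 30*R)
-30455/(-13176) + O(b(J(2, -5)), -69)/9658 = -30455/(-13176) + (46 - 40*(-69) - 30*(2*2)²)/9658 = -30455*(-1/13176) + (46 + 2760 - 30*4²)*(1/9658) = 30455/13176 + (46 + 2760 - 30*16)*(1/9658) = 30455/13176 + (46 + 2760 - 480)*(1/9658) = 30455/13176 + 2326*(1/9658) = 30455/13176 + 1163/4829 = 162390883/63626904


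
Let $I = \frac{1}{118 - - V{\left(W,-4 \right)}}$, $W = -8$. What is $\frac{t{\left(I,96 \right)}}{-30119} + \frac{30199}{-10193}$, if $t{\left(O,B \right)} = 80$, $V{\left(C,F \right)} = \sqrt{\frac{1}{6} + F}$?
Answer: $- \frac{910379121}{307002967} \approx -2.9654$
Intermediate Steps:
$V{\left(C,F \right)} = \sqrt{\frac{1}{6} + F}$
$I = \frac{1}{118 + \frac{i \sqrt{138}}{6}}$ ($I = \frac{1}{118 + \left(\frac{\sqrt{6 + 36 \left(-4\right)}}{6} - 0\right)} = \frac{1}{118 + \left(\frac{\sqrt{6 - 144}}{6} + 0\right)} = \frac{1}{118 + \left(\frac{\sqrt{-138}}{6} + 0\right)} = \frac{1}{118 + \left(\frac{i \sqrt{138}}{6} + 0\right)} = \frac{1}{118 + \frac{i \sqrt{138}}{6}} \approx 0.0084722 - 0.0001406 i$)
$\frac{t{\left(I,96 \right)}}{-30119} + \frac{30199}{-10193} = \frac{80}{-30119} + \frac{30199}{-10193} = 80 \left(- \frac{1}{30119}\right) + 30199 \left(- \frac{1}{10193}\right) = - \frac{80}{30119} - \frac{30199}{10193} = - \frac{910379121}{307002967}$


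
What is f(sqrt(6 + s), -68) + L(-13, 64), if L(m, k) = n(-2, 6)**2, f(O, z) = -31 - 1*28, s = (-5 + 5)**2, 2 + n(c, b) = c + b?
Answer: -55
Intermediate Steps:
n(c, b) = -2 + b + c (n(c, b) = -2 + (c + b) = -2 + (b + c) = -2 + b + c)
s = 0 (s = 0**2 = 0)
f(O, z) = -59 (f(O, z) = -31 - 28 = -59)
L(m, k) = 4 (L(m, k) = (-2 + 6 - 2)**2 = 2**2 = 4)
f(sqrt(6 + s), -68) + L(-13, 64) = -59 + 4 = -55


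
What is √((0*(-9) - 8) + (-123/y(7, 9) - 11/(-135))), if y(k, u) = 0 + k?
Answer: 2*I*√632310/315 ≈ 5.0488*I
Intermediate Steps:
y(k, u) = k
√((0*(-9) - 8) + (-123/y(7, 9) - 11/(-135))) = √((0*(-9) - 8) + (-123/7 - 11/(-135))) = √((0 - 8) + (-123*⅐ - 11*(-1/135))) = √(-8 + (-123/7 + 11/135)) = √(-8 - 16528/945) = √(-24088/945) = 2*I*√632310/315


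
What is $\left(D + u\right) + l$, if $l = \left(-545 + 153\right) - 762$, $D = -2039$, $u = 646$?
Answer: $-2547$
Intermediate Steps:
$l = -1154$ ($l = -392 - 762 = -1154$)
$\left(D + u\right) + l = \left(-2039 + 646\right) - 1154 = -1393 - 1154 = -2547$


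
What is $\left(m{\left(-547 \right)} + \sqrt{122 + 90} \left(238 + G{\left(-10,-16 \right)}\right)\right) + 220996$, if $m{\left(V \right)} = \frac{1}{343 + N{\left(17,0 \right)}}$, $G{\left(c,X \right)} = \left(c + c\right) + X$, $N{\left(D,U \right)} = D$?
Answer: $\frac{79558561}{360} + 404 \sqrt{53} \approx 2.2394 \cdot 10^{5}$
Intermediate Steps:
$G{\left(c,X \right)} = X + 2 c$ ($G{\left(c,X \right)} = 2 c + X = X + 2 c$)
$m{\left(V \right)} = \frac{1}{360}$ ($m{\left(V \right)} = \frac{1}{343 + 17} = \frac{1}{360}$)
$\left(m{\left(-547 \right)} + \sqrt{122 + 90} \left(238 + G{\left(-10,-16 \right)}\right)\right) + 220996 = \left(\frac{1}{360} + \sqrt{122 + 90} \left(238 + \left(-16 + 2 \left(-10\right)\right)\right)\right) + 220996 = \left(\frac{1}{360} + \sqrt{212} \left(238 - 36\right)\right) + 220996 = \left(\frac{1}{360} + 2 \sqrt{53} \left(238 - 36\right)\right) + 220996 = \left(\frac{1}{360} + 2 \sqrt{53} \cdot 202\right) + 220996 = \left(\frac{1}{360} + 404 \sqrt{53}\right) + 220996 = \frac{79558561}{360} + 404 \sqrt{53}$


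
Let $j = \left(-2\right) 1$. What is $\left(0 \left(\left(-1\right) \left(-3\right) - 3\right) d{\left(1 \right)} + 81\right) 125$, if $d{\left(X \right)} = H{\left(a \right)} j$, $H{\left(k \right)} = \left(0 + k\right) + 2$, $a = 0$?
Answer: $10125$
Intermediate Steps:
$j = -2$
$H{\left(k \right)} = 2 + k$ ($H{\left(k \right)} = k + 2 = 2 + k$)
$d{\left(X \right)} = -4$ ($d{\left(X \right)} = \left(2 + 0\right) \left(-2\right) = 2 \left(-2\right) = -4$)
$\left(0 \left(\left(-1\right) \left(-3\right) - 3\right) d{\left(1 \right)} + 81\right) 125 = \left(0 \left(\left(-1\right) \left(-3\right) - 3\right) \left(-4\right) + 81\right) 125 = \left(0 \left(3 - 3\right) \left(-4\right) + 81\right) 125 = \left(0 \cdot 0 \left(-4\right) + 81\right) 125 = \left(0 \left(-4\right) + 81\right) 125 = \left(0 + 81\right) 125 = 81 \cdot 125 = 10125$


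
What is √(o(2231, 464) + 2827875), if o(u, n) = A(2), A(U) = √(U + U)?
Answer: 13*√16733 ≈ 1681.6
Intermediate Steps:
A(U) = √2*√U (A(U) = √(2*U) = √2*√U)
o(u, n) = 2 (o(u, n) = √2*√2 = 2)
√(o(2231, 464) + 2827875) = √(2 + 2827875) = √2827877 = 13*√16733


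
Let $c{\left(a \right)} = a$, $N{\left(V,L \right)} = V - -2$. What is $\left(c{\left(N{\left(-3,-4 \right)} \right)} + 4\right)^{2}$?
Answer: $9$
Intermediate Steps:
$N{\left(V,L \right)} = 2 + V$ ($N{\left(V,L \right)} = V + 2 = 2 + V$)
$\left(c{\left(N{\left(-3,-4 \right)} \right)} + 4\right)^{2} = \left(\left(2 - 3\right) + 4\right)^{2} = \left(-1 + 4\right)^{2} = 3^{2} = 9$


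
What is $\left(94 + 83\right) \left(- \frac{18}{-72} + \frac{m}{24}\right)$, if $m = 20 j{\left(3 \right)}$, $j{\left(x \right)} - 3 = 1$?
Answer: $\frac{2537}{4} \approx 634.25$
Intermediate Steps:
$j{\left(x \right)} = 4$ ($j{\left(x \right)} = 3 + 1 = 4$)
$m = 80$ ($m = 20 \cdot 4 = 80$)
$\left(94 + 83\right) \left(- \frac{18}{-72} + \frac{m}{24}\right) = \left(94 + 83\right) \left(- \frac{18}{-72} + \frac{80}{24}\right) = 177 \left(\left(-18\right) \left(- \frac{1}{72}\right) + 80 \cdot \frac{1}{24}\right) = 177 \left(\frac{1}{4} + \frac{10}{3}\right) = 177 \cdot \frac{43}{12} = \frac{2537}{4}$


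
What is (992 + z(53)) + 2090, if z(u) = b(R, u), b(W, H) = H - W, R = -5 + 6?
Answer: 3134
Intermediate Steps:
R = 1
z(u) = -1 + u (z(u) = u - 1*1 = u - 1 = -1 + u)
(992 + z(53)) + 2090 = (992 + (-1 + 53)) + 2090 = (992 + 52) + 2090 = 1044 + 2090 = 3134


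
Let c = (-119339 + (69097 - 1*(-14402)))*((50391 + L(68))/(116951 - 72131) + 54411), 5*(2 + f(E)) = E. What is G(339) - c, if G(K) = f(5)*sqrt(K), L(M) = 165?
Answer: 1456747608064/747 - sqrt(339) ≈ 1.9501e+9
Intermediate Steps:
f(E) = -2 + E/5
G(K) = -sqrt(K) (G(K) = (-2 + (1/5)*5)*sqrt(K) = (-2 + 1)*sqrt(K) = -sqrt(K))
c = -1456747608064/747 (c = (-119339 + (69097 - 1*(-14402)))*((50391 + 165)/(116951 - 72131) + 54411) = (-119339 + (69097 + 14402))*(50556/44820 + 54411) = (-119339 + 83499)*(50556*(1/44820) + 54411) = -35840*(4213/3735 + 54411) = -35840*203229298/3735 = -1456747608064/747 ≈ -1.9501e+9)
G(339) - c = -sqrt(339) - 1*(-1456747608064/747) = -sqrt(339) + 1456747608064/747 = 1456747608064/747 - sqrt(339)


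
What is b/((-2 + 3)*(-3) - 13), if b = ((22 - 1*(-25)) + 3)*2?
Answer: -25/4 ≈ -6.2500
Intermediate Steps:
b = 100 (b = ((22 + 25) + 3)*2 = (47 + 3)*2 = 50*2 = 100)
b/((-2 + 3)*(-3) - 13) = 100/((-2 + 3)*(-3) - 13) = 100/(1*(-3) - 13) = 100/(-3 - 13) = 100/(-16) = 100*(-1/16) = -25/4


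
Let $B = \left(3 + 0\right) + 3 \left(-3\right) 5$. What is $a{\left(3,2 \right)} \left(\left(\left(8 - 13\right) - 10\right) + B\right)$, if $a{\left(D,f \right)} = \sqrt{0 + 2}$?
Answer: $- 57 \sqrt{2} \approx -80.61$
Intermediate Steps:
$a{\left(D,f \right)} = \sqrt{2}$
$B = -42$ ($B = 3 - 45 = -42$)
$a{\left(3,2 \right)} \left(\left(\left(8 - 13\right) - 10\right) + B\right) = \sqrt{2} \left(\left(\left(8 - 13\right) - 10\right) - 42\right) = \sqrt{2} \left(\left(-5 - 10\right) - 42\right) = \sqrt{2} \left(-15 - 42\right) = \sqrt{2} \left(-57\right) = - 57 \sqrt{2}$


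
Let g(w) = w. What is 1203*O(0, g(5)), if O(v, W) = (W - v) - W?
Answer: 0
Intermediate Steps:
O(v, W) = -v
1203*O(0, g(5)) = 1203*(-1*0) = 1203*0 = 0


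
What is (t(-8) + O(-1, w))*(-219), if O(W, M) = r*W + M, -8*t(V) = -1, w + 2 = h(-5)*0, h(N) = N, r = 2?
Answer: 6789/8 ≈ 848.63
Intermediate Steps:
w = -2 (w = -2 - 5*0 = -2 + 0 = -2)
t(V) = 1/8 (t(V) = -1/8*(-1) = 1/8)
O(W, M) = M + 2*W (O(W, M) = 2*W + M = M + 2*W)
(t(-8) + O(-1, w))*(-219) = (1/8 + (-2 + 2*(-1)))*(-219) = (1/8 + (-2 - 2))*(-219) = (1/8 - 4)*(-219) = -31/8*(-219) = 6789/8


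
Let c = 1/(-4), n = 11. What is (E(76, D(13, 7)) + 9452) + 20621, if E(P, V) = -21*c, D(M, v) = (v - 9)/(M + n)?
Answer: 120313/4 ≈ 30078.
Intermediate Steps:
D(M, v) = (-9 + v)/(11 + M) (D(M, v) = (v - 9)/(M + 11) = (-9 + v)/(11 + M))
c = -¼ ≈ -0.25000
E(P, V) = 21/4 (E(P, V) = -21*(-¼) = 21/4)
(E(76, D(13, 7)) + 9452) + 20621 = (21/4 + 9452) + 20621 = 37829/4 + 20621 = 120313/4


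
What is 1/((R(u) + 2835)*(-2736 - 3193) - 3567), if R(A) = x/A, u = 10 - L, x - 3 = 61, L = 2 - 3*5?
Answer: -23/387061942 ≈ -5.9422e-8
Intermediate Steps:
L = -13 (L = 2 - 15 = -13)
x = 64 (x = 3 + 61 = 64)
u = 23 (u = 10 - 1*(-13) = 10 + 13 = 23)
R(A) = 64/A
1/((R(u) + 2835)*(-2736 - 3193) - 3567) = 1/((64/23 + 2835)*(-2736 - 3193) - 3567) = 1/((64*(1/23) + 2835)*(-5929) - 3567) = 1/((64/23 + 2835)*(-5929) - 3567) = 1/((65269/23)*(-5929) - 3567) = 1/(-386979901/23 - 3567) = 1/(-387061942/23) = -23/387061942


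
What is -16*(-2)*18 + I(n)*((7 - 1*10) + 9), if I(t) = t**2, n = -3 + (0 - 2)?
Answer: 726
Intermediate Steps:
n = -5 (n = -3 - 2 = -5)
-16*(-2)*18 + I(n)*((7 - 1*10) + 9) = -16*(-2)*18 + (-5)**2*((7 - 1*10) + 9) = 32*18 + 25*((7 - 10) + 9) = 576 + 25*(-3 + 9) = 576 + 25*6 = 576 + 150 = 726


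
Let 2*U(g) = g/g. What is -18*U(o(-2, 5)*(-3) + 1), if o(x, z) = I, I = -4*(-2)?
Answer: -9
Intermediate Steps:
I = 8
o(x, z) = 8
U(g) = ½ (U(g) = (g/g)/2 = (½)*1 = ½)
-18*U(o(-2, 5)*(-3) + 1) = -18*½ = -9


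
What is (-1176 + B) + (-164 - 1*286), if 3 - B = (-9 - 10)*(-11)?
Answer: -1832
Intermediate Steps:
B = -206 (B = 3 - (-9 - 10)*(-11) = 3 - (-19)*(-11) = 3 - 1*209 = 3 - 209 = -206)
(-1176 + B) + (-164 - 1*286) = (-1176 - 206) + (-164 - 1*286) = -1382 + (-164 - 286) = -1382 - 450 = -1832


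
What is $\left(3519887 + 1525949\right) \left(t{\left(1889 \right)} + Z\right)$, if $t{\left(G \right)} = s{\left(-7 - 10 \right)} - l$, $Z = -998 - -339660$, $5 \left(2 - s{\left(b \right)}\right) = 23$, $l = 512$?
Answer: $\frac{8531181621132}{5} \approx 1.7062 \cdot 10^{12}$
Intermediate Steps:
$s{\left(b \right)} = - \frac{13}{5}$ ($s{\left(b \right)} = 2 - \frac{23}{5} = - \frac{13}{5}$)
$Z = 338662$ ($Z = -998 + 339660 = 338662$)
$t{\left(G \right)} = - \frac{2573}{5}$ ($t{\left(G \right)} = - \frac{13}{5} - 512 = - \frac{2573}{5}$)
$\left(3519887 + 1525949\right) \left(t{\left(1889 \right)} + Z\right) = \left(3519887 + 1525949\right) \left(- \frac{2573}{5} + 338662\right) = 5045836 \cdot \frac{1690737}{5} = \frac{8531181621132}{5}$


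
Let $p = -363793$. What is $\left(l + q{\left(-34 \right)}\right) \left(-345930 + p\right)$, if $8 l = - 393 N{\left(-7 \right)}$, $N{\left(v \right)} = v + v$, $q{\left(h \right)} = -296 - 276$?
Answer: $- \frac{328601749}{4} \approx -8.215 \cdot 10^{7}$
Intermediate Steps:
$q{\left(h \right)} = -572$ ($q{\left(h \right)} = -296 - 276 = -572$)
$N{\left(v \right)} = 2 v$
$l = \frac{2751}{4}$ ($l = \frac{\left(-393\right) 2 \left(-7\right)}{8} = \frac{\left(-393\right) \left(-14\right)}{8} = \frac{1}{8} \cdot 5502 = \frac{2751}{4} \approx 687.75$)
$\left(l + q{\left(-34 \right)}\right) \left(-345930 + p\right) = \left(\frac{2751}{4} - 572\right) \left(-345930 - 363793\right) = \frac{463}{4} \left(-709723\right) = - \frac{328601749}{4}$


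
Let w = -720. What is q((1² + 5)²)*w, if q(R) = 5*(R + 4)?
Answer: -144000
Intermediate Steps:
q(R) = 20 + 5*R (q(R) = 5*(4 + R) = 20 + 5*R)
q((1² + 5)²)*w = (20 + 5*(1² + 5)²)*(-720) = (20 + 5*(1 + 5)²)*(-720) = (20 + 5*6²)*(-720) = (20 + 5*36)*(-720) = (20 + 180)*(-720) = 200*(-720) = -144000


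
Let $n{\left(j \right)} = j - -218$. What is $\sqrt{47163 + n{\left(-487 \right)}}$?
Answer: $\sqrt{46894} \approx 216.55$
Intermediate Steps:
$n{\left(j \right)} = 218 + j$ ($n{\left(j \right)} = j + 218 = 218 + j$)
$\sqrt{47163 + n{\left(-487 \right)}} = \sqrt{47163 + \left(218 - 487\right)} = \sqrt{47163 - 269} = \sqrt{46894}$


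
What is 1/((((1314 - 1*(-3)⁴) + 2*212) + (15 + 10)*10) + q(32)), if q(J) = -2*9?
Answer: 1/1889 ≈ 0.00052938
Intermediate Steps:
q(J) = -18
1/((((1314 - 1*(-3)⁴) + 2*212) + (15 + 10)*10) + q(32)) = 1/((((1314 - 1*(-3)⁴) + 2*212) + (15 + 10)*10) - 18) = 1/((((1314 - 1*81) + 424) + 25*10) - 18) = 1/((((1314 - 81) + 424) + 250) - 18) = 1/(((1233 + 424) + 250) - 18) = 1/((1657 + 250) - 18) = 1/(1907 - 18) = 1/1889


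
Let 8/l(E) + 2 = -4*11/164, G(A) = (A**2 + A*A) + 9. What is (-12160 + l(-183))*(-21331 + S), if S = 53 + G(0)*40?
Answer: 23662608944/93 ≈ 2.5444e+8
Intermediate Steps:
G(A) = 9 + 2*A**2 (G(A) = (A**2 + A**2) + 9 = 2*A**2 + 9 = 9 + 2*A**2)
l(E) = -328/93 (l(E) = 8/(-2 - 4*11/164) = 8/(-2 - 44*1/164) = 8/(-2 - 11/41) = 8/(-93/41) = 8*(-41/93) = -328/93)
S = 413 (S = 53 + (9 + 2*0**2)*40 = 53 + (9 + 2*0)*40 = 53 + (9 + 0)*40 = 53 + 9*40 = 53 + 360 = 413)
(-12160 + l(-183))*(-21331 + S) = (-12160 - 328/93)*(-21331 + 413) = -1131208/93*(-20918) = 23662608944/93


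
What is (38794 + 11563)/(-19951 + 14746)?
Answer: -50357/5205 ≈ -9.6747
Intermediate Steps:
(38794 + 11563)/(-19951 + 14746) = 50357/(-5205) = 50357*(-1/5205) = -50357/5205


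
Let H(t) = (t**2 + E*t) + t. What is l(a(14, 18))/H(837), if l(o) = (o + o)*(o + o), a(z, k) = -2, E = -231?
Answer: 16/508059 ≈ 3.1492e-5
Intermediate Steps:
l(o) = 4*o**2 (l(o) = (2*o)*(2*o) = 4*o**2)
H(t) = t**2 - 230*t (H(t) = (t**2 - 231*t) + t = t**2 - 230*t)
l(a(14, 18))/H(837) = (4*(-2)**2)/((837*(-230 + 837))) = (4*4)/((837*607)) = 16/508059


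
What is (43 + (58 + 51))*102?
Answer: 15504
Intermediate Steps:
(43 + (58 + 51))*102 = (43 + 109)*102 = 152*102 = 15504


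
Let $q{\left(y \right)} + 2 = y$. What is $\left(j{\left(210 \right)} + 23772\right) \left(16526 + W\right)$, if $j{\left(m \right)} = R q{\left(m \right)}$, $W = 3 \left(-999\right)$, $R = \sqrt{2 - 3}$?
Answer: $321611388 + 2814032 i \approx 3.2161 \cdot 10^{8} + 2.814 \cdot 10^{6} i$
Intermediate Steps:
$R = i$ ($R = \sqrt{-1} = i \approx 1.0 i$)
$q{\left(y \right)} = -2 + y$
$W = -2997$
$j{\left(m \right)} = i \left(-2 + m\right)$
$\left(j{\left(210 \right)} + 23772\right) \left(16526 + W\right) = \left(i \left(-2 + 210\right) + 23772\right) \left(16526 - 2997\right) = \left(i 208 + 23772\right) 13529 = \left(208 i + 23772\right) 13529 = \left(23772 + 208 i\right) 13529 = 321611388 + 2814032 i$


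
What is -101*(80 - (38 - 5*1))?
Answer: -4747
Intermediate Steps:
-101*(80 - (38 - 5*1)) = -101*(80 - (38 - 5)) = -101*(80 - 1*33) = -101*(80 - 33) = -101*47 = -4747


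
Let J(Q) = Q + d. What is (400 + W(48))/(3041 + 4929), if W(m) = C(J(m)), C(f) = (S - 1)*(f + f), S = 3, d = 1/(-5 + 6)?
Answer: 298/3985 ≈ 0.074780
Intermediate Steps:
d = 1 (d = 1/1 = 1)
J(Q) = 1 + Q (J(Q) = Q + 1 = 1 + Q)
C(f) = 4*f (C(f) = (3 - 1)*(f + f) = 2*(2*f) = 4*f)
W(m) = 4 + 4*m (W(m) = 4*(1 + m) = 4 + 4*m)
(400 + W(48))/(3041 + 4929) = (400 + (4 + 4*48))/(3041 + 4929) = (400 + (4 + 192))/7970 = (400 + 196)*(1/7970) = 596*(1/7970) = 298/3985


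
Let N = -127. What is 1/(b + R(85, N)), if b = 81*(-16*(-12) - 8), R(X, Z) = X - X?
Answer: 1/14904 ≈ 6.7096e-5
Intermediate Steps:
R(X, Z) = 0
b = 14904 (b = 81*(192 - 8) = 81*184 = 14904)
1/(b + R(85, N)) = 1/(14904 + 0) = 1/14904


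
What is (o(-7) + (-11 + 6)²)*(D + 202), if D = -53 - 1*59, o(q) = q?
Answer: 1620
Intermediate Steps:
D = -112 (D = -53 - 59 = -112)
(o(-7) + (-11 + 6)²)*(D + 202) = (-7 + (-11 + 6)²)*(-112 + 202) = (-7 + (-5)²)*90 = (-7 + 25)*90 = 18*90 = 1620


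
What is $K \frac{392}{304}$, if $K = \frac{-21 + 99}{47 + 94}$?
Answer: $\frac{637}{893} \approx 0.71333$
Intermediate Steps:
$K = \frac{26}{47}$ ($K = \frac{78}{141} = 78 \cdot \frac{1}{141} = \frac{26}{47} \approx 0.55319$)
$K \frac{392}{304} = \frac{26 \cdot \frac{392}{304}}{47} = \frac{26 \cdot 392 \cdot \frac{1}{304}}{47} = \frac{26}{47} \cdot \frac{49}{38} = \frac{637}{893}$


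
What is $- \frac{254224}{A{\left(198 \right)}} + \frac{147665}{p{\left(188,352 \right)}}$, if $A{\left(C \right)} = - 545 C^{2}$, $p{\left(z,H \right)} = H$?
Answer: $\frac{71707419467}{170929440} \approx 419.51$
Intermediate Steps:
$- \frac{254224}{A{\left(198 \right)}} + \frac{147665}{p{\left(188,352 \right)}} = - \frac{254224}{\left(-545\right) 198^{2}} + \frac{147665}{352} = - \frac{254224}{\left(-545\right) 39204} + 147665 \cdot \frac{1}{352} = - \frac{254224}{-21366180} + \frac{147665}{352} = \left(-254224\right) \left(- \frac{1}{21366180}\right) + \frac{147665}{352} = \frac{63556}{5341545} + \frac{147665}{352} = \frac{71707419467}{170929440}$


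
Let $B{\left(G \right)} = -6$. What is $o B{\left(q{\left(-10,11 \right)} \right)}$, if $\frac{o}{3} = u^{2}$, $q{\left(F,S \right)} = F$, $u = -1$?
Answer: $-18$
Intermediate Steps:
$o = 3$ ($o = 3 \left(-1\right)^{2} = 3 \cdot 1 = 3$)
$o B{\left(q{\left(-10,11 \right)} \right)} = 3 \left(-6\right) = -18$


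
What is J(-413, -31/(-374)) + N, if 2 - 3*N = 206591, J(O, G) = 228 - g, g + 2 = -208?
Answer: -68425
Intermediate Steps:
g = -210 (g = -2 - 208 = -210)
J(O, G) = 438 (J(O, G) = 228 - 1*(-210) = 228 + 210 = 438)
N = -68863 (N = 2/3 - 1/3*206591 = 2/3 - 206591/3 = -68863)
J(-413, -31/(-374)) + N = 438 - 68863 = -68425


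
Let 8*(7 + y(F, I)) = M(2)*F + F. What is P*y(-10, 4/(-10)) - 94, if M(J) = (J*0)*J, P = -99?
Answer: 2891/4 ≈ 722.75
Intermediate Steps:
M(J) = 0 (M(J) = 0*J = 0)
y(F, I) = -7 + F/8 (y(F, I) = -7 + (0*F + F)/8 = -7 + (0 + F)/8 = -7 + F/8)
P*y(-10, 4/(-10)) - 94 = -99*(-7 + (1/8)*(-10)) - 94 = -99*(-7 - 5/4) - 94 = -99*(-33/4) - 94 = 3267/4 - 94 = 2891/4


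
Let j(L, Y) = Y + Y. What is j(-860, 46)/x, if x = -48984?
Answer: -23/12246 ≈ -0.0018782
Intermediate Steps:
j(L, Y) = 2*Y
j(-860, 46)/x = (2*46)/(-48984) = 92*(-1/48984) = -23/12246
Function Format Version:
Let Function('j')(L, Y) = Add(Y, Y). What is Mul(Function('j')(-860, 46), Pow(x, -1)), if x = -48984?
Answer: Rational(-23, 12246) ≈ -0.0018782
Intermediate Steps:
Function('j')(L, Y) = Mul(2, Y)
Mul(Function('j')(-860, 46), Pow(x, -1)) = Mul(Mul(2, 46), Pow(-48984, -1)) = Mul(92, Rational(-1, 48984)) = Rational(-23, 12246)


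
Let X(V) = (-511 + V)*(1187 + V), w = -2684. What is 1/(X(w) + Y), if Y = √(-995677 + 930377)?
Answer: 956583/4575255192505 - 2*I*√653/4575255192505 ≈ 2.0908e-7 - 1.117e-11*I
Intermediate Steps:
Y = 10*I*√653 (Y = √(-65300) = 10*I*√653 ≈ 255.54*I)
1/(X(w) + Y) = 1/((-606557 + (-2684)² + 676*(-2684)) + 10*I*√653) = 1/((-606557 + 7203856 - 1814384) + 10*I*√653) = 1/(4782915 + 10*I*√653)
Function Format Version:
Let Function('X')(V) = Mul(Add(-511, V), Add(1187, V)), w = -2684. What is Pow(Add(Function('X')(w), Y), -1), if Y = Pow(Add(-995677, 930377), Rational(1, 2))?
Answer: Add(Rational(956583, 4575255192505), Mul(Rational(-2, 4575255192505), I, Pow(653, Rational(1, 2)))) ≈ Add(2.0908e-7, Mul(-1.1170e-11, I))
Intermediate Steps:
Y = Mul(10, I, Pow(653, Rational(1, 2))) (Y = Pow(-65300, Rational(1, 2)) = Mul(10, I, Pow(653, Rational(1, 2))) ≈ Mul(255.54, I))
Pow(Add(Function('X')(w), Y), -1) = Pow(Add(Add(-606557, Pow(-2684, 2), Mul(676, -2684)), Mul(10, I, Pow(653, Rational(1, 2)))), -1) = Pow(Add(Add(-606557, 7203856, -1814384), Mul(10, I, Pow(653, Rational(1, 2)))), -1) = Pow(Add(4782915, Mul(10, I, Pow(653, Rational(1, 2)))), -1)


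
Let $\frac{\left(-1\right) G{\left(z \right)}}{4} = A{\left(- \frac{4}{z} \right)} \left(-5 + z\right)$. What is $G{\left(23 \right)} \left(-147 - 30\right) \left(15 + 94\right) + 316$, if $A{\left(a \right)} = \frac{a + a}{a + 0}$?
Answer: $2778508$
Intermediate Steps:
$A{\left(a \right)} = 2$ ($A{\left(a \right)} = \frac{2 a}{a} = 2$)
$G{\left(z \right)} = 40 - 8 z$ ($G{\left(z \right)} = - 4 \cdot 2 \left(-5 + z\right) = - 4 \left(-10 + 2 z\right) = 40 - 8 z$)
$G{\left(23 \right)} \left(-147 - 30\right) \left(15 + 94\right) + 316 = \left(40 - 184\right) \left(-147 - 30\right) \left(15 + 94\right) + 316 = \left(40 - 184\right) \left(\left(-177\right) 109\right) + 316 = \left(-144\right) \left(-19293\right) + 316 = 2778192 + 316 = 2778508$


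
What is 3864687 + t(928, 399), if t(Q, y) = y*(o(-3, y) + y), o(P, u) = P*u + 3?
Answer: 3547482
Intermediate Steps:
o(P, u) = 3 + P*u
t(Q, y) = y*(3 - 2*y) (t(Q, y) = y*((3 - 3*y) + y) = y*(3 - 2*y))
3864687 + t(928, 399) = 3864687 + 399*(3 - 2*399) = 3864687 + 399*(3 - 798) = 3864687 + 399*(-795) = 3864687 - 317205 = 3547482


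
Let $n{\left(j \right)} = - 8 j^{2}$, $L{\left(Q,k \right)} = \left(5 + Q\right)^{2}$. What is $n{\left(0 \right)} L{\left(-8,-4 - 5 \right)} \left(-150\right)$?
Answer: $0$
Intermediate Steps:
$n{\left(0 \right)} L{\left(-8,-4 - 5 \right)} \left(-150\right) = - 8 \cdot 0^{2} \left(5 - 8\right)^{2} \left(-150\right) = \left(-8\right) 0 \left(-3\right)^{2} \left(-150\right) = 0 \cdot 9 \left(-150\right) = 0 \left(-150\right) = 0$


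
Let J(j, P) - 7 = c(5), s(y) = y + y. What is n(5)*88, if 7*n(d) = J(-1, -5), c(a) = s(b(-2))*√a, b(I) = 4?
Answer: 88 + 704*√5/7 ≈ 312.88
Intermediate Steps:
s(y) = 2*y
c(a) = 8*√a (c(a) = (2*4)*√a = 8*√a)
J(j, P) = 7 + 8*√5
n(d) = 1 + 8*√5/7 (n(d) = (7 + 8*√5)/7 = 1 + 8*√5/7)
n(5)*88 = (1 + 8*√5/7)*88 = 88 + 704*√5/7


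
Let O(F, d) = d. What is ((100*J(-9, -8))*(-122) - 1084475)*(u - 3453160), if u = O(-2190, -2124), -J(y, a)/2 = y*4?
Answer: 6782290581500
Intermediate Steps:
J(y, a) = -8*y (J(y, a) = -2*y*4 = -8*y)
u = -2124
((100*J(-9, -8))*(-122) - 1084475)*(u - 3453160) = ((100*(-8*(-9)))*(-122) - 1084475)*(-2124 - 3453160) = ((100*72)*(-122) - 1084475)*(-3455284) = (7200*(-122) - 1084475)*(-3455284) = (-878400 - 1084475)*(-3455284) = -1962875*(-3455284) = 6782290581500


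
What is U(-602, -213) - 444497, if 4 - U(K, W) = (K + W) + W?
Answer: -443465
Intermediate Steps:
U(K, W) = 4 - K - 2*W (U(K, W) = 4 - ((K + W) + W) = 4 - (K + 2*W) = 4 + (-K - 2*W) = 4 - K - 2*W)
U(-602, -213) - 444497 = (4 - 1*(-602) - 2*(-213)) - 444497 = (4 + 602 + 426) - 444497 = 1032 - 444497 = -443465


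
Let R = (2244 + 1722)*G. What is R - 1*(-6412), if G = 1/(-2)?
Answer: 4429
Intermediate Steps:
G = -1/2 ≈ -0.50000
R = -1983 (R = (2244 + 1722)*(-1/2) = 3966*(-1/2) = -1983)
R - 1*(-6412) = -1983 - 1*(-6412) = -1983 + 6412 = 4429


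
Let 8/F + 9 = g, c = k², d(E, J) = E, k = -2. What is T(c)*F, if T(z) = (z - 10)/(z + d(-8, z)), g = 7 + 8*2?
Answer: 6/7 ≈ 0.85714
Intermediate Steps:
c = 4 (c = (-2)² = 4)
g = 23 (g = 7 + 16 = 23)
T(z) = (-10 + z)/(-8 + z) (T(z) = (z - 10)/(z - 8) = (-10 + z)/(-8 + z))
F = 4/7 (F = 8/(-9 + 23) = 8/14 = 8*(1/14) = 4/7 ≈ 0.57143)
T(c)*F = ((-10 + 4)/(-8 + 4))*(4/7) = (-6/(-4))*(4/7) = -¼*(-6)*(4/7) = (3/2)*(4/7) = 6/7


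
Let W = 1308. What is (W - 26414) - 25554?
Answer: -50660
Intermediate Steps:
(W - 26414) - 25554 = (1308 - 26414) - 25554 = -25106 - 25554 = -50660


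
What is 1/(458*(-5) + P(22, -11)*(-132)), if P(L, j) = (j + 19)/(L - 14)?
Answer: -1/2422 ≈ -0.00041288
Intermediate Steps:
P(L, j) = (19 + j)/(-14 + L)
1/(458*(-5) + P(22, -11)*(-132)) = 1/(458*(-5) + ((19 - 11)/(-14 + 22))*(-132)) = 1/(-2290 + (8/8)*(-132)) = 1/(-2290 + ((⅛)*8)*(-132)) = 1/(-2290 + 1*(-132)) = 1/(-2290 - 132) = 1/(-2422) = -1/2422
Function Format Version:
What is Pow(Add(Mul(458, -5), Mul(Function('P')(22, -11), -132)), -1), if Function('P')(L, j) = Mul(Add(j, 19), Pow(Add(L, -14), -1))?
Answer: Rational(-1, 2422) ≈ -0.00041288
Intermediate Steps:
Function('P')(L, j) = Mul(Pow(Add(-14, L), -1), Add(19, j)) (Function('P')(L, j) = Mul(Add(19, j), Pow(Add(-14, L), -1)) = Mul(Pow(Add(-14, L), -1), Add(19, j)))
Pow(Add(Mul(458, -5), Mul(Function('P')(22, -11), -132)), -1) = Pow(Add(Mul(458, -5), Mul(Mul(Pow(Add(-14, 22), -1), Add(19, -11)), -132)), -1) = Pow(Add(-2290, Mul(Mul(Pow(8, -1), 8), -132)), -1) = Pow(Add(-2290, Mul(Mul(Rational(1, 8), 8), -132)), -1) = Pow(Add(-2290, Mul(1, -132)), -1) = Pow(Add(-2290, -132), -1) = Pow(-2422, -1) = Rational(-1, 2422)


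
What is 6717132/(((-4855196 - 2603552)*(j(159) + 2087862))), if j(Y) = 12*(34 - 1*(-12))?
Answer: -186587/432693159602 ≈ -4.3122e-7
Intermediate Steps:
j(Y) = 552 (j(Y) = 12*(34 + 12) = 12*46 = 552)
6717132/(((-4855196 - 2603552)*(j(159) + 2087862))) = 6717132/(((-4855196 - 2603552)*(552 + 2087862))) = 6717132/((-7458748*2088414)) = 6717132/(-15576953745672) = 6717132*(-1/15576953745672) = -186587/432693159602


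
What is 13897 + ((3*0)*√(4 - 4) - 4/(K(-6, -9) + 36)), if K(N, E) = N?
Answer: 208453/15 ≈ 13897.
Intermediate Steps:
13897 + ((3*0)*√(4 - 4) - 4/(K(-6, -9) + 36)) = 13897 + ((3*0)*√(4 - 4) - 4/(-6 + 36)) = 13897 + (0*√0 - 4/30) = 13897 + (0*0 - 4*1/30) = 13897 + (0 - 2/15) = 13897 - 2/15 = 208453/15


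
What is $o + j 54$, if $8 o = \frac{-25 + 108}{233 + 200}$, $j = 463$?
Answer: $\frac{86607011}{3464} \approx 25002.0$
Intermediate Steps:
$o = \frac{83}{3464}$ ($o = \frac{\left(-25 + 108\right) \frac{1}{233 + 200}}{8} = \frac{83 \cdot \frac{1}{433}}{8} = \frac{1}{8} \cdot \frac{83}{433} = \frac{83}{3464} \approx 0.023961$)
$o + j 54 = \frac{83}{3464} + 463 \cdot 54 = \frac{83}{3464} + 25002 = \frac{86607011}{3464}$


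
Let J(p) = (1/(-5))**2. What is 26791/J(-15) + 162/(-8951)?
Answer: 5995155863/8951 ≈ 6.6978e+5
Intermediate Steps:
J(p) = 1/25 (J(p) = (-1/5)**2 = 1/25)
26791/J(-15) + 162/(-8951) = 26791/(1/25) + 162/(-8951) = 26791*25 + 162*(-1/8951) = 669775 - 162/8951 = 5995155863/8951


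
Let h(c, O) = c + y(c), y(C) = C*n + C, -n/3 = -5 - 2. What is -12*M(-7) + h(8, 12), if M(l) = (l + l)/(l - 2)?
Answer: 496/3 ≈ 165.33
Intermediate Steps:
n = 21 (n = -3*(-5 - 2) = -3*(-7) = 21)
M(l) = 2*l/(-2 + l) (M(l) = (2*l)/(-2 + l) = 2*l/(-2 + l))
y(C) = 22*C (y(C) = C*21 + C = 21*C + C = 22*C)
h(c, O) = 23*c (h(c, O) = c + 22*c = 23*c)
-12*M(-7) + h(8, 12) = -24*(-7)/(-2 - 7) + 23*8 = -24*(-7)/(-9) + 184 = -24*(-7)*(-1)/9 + 184 = -12*14/9 + 184 = -56/3 + 184 = 496/3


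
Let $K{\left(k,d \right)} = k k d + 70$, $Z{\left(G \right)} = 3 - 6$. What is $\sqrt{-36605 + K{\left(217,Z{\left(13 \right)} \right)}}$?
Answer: $i \sqrt{177802} \approx 421.67 i$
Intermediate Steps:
$Z{\left(G \right)} = -3$
$K{\left(k,d \right)} = 70 + d k^{2}$ ($K{\left(k,d \right)} = k^{2} d + 70 = d k^{2} + 70 = 70 + d k^{2}$)
$\sqrt{-36605 + K{\left(217,Z{\left(13 \right)} \right)}} = \sqrt{-36605 + \left(70 - 3 \cdot 217^{2}\right)} = \sqrt{-36605 + \left(70 - 141267\right)} = \sqrt{-36605 - 141197} = \sqrt{-177802} = i \sqrt{177802}$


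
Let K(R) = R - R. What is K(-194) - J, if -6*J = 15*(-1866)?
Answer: -4665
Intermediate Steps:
J = 4665 (J = -5*(-1866)/2 = -⅙*(-27990) = 4665)
K(R) = 0
K(-194) - J = 0 - 1*4665 = 0 - 4665 = -4665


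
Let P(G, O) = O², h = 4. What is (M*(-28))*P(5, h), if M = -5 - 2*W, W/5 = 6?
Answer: 29120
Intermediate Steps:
W = 30 (W = 5*6 = 30)
M = -65 (M = -5 - 2*30 = -5 - 60 = -65)
(M*(-28))*P(5, h) = -65*(-28)*4² = 1820*16 = 29120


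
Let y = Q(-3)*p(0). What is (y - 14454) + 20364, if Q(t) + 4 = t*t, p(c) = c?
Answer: 5910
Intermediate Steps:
Q(t) = -4 + t² (Q(t) = -4 + t*t = -4 + t²)
y = 0 (y = (-4 + (-3)²)*0 = (-4 + 9)*0 = 5*0 = 0)
(y - 14454) + 20364 = (0 - 14454) + 20364 = -14454 + 20364 = 5910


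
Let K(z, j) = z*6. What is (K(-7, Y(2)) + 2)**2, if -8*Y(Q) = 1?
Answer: 1600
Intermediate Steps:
Y(Q) = -1/8 (Y(Q) = -1/8*1 = -1/8)
K(z, j) = 6*z
(K(-7, Y(2)) + 2)**2 = (6*(-7) + 2)**2 = (-42 + 2)**2 = (-40)**2 = 1600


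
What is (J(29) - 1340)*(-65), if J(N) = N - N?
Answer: 87100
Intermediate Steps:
J(N) = 0
(J(29) - 1340)*(-65) = (0 - 1340)*(-65) = -1340*(-65) = 87100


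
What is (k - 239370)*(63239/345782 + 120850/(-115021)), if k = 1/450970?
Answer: 3725734753200498099219/17936065165579340 ≈ 2.0772e+5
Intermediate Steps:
k = 1/450970 ≈ 2.2174e-6
(k - 239370)*(63239/345782 + 120850/(-115021)) = (1/450970 - 239370)*(63239/345782 + 120850/(-115021)) = -107948688899*(63239*(1/345782) + 120850*(-1/115021))/450970 = -107948688899*(63239/345782 - 120850/115021)/450970 = -107948688899/450970*(-34513941681/39772191422) = 3725734753200498099219/17936065165579340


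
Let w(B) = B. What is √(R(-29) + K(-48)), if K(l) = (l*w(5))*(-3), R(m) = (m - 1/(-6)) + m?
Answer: √23838/6 ≈ 25.733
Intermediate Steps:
R(m) = ⅙ + 2*m (R(m) = (m - 1*(-⅙)) + m = (m + ⅙) + m = (⅙ + m) + m = ⅙ + 2*m)
K(l) = -15*l (K(l) = (l*5)*(-3) = (5*l)*(-3) = -15*l)
√(R(-29) + K(-48)) = √((⅙ + 2*(-29)) - 15*(-48)) = √((⅙ - 58) + 720) = √(-347/6 + 720) = √(3973/6) = √23838/6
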